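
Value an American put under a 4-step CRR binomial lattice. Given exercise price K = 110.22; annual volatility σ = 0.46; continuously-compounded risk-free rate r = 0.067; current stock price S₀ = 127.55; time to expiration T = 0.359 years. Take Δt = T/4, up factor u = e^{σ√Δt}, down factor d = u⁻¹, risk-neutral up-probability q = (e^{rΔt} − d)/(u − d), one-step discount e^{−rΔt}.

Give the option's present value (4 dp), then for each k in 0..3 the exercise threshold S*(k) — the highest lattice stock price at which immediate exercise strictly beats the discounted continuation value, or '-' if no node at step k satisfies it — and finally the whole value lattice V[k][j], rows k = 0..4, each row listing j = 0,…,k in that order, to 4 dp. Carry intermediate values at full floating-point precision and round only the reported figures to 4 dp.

params: Δt=0.08975 u=1.14776 d=0.87127 q=0.48742 e^(-rΔt)=0.99400
t_4 payoffs: 36.7207 13.3963 0.0000 0.0000 0.0000
t_3: node(3,0) S=84.3592 payoff=25.8608 vs cont=25.2000 → 25.8608 [stop]  node(3,1) S=111.1300 payoff=0.0000 vs cont=6.8255 → 6.8255 [wait]  node(3,2) S=146.3962 payoff=0.0000 vs cont=0.0000 → 0.0000 [wait]  node(3,3) S=192.8539 payoff=0.0000 vs cont=0.0000 → 0.0000 [wait]  ⇒ S*(3)=84.3592
t_2: node(2,0) S=96.8237 payoff=13.3963 vs cont=16.4833 → 16.4833 [wait]  node(2,1) S=127.5500 payoff=0.0000 vs cont=3.4777 → 3.4777 [wait]  node(2,2) S=168.0270 payoff=0.0000 vs cont=0.0000 → 0.0000 [wait]  ⇒ S*(2)=-
t_1: node(1,0) S=111.1300 payoff=0.0000 vs cont=10.0833 → 10.0833 [wait]  node(1,1) S=146.3962 payoff=0.0000 vs cont=1.7719 → 1.7719 [wait]  ⇒ S*(1)=-
t_0: node(0,0) S=127.5500 payoff=0.0000 vs cont=5.9960 → 5.9960 [wait]  ⇒ S*(0)=-

price = 5.9960
boundary = - - - 84.3592
tree:
5.9960
10.0833 1.7719
16.4833 3.4777 0.0000
25.8608 6.8255 0.0000 0.0000
36.7207 13.3963 0.0000 0.0000 0.0000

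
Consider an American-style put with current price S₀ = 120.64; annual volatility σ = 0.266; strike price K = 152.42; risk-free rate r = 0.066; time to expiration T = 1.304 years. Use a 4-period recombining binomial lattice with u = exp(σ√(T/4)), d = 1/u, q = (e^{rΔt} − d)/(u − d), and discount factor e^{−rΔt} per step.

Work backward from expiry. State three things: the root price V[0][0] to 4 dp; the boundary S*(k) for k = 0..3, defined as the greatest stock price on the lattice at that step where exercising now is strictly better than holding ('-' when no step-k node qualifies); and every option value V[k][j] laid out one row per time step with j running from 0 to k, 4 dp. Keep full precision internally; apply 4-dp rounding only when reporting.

Δt=0.32600, u=1.16402, d=0.85909, q=0.53343, disc=e^(-rΔt)=0.97871
k=4 terminal: V=max(K-S,0) → 86.7065 63.3825 31.7800 0.0000 0.0000
k=3: j=0 S=76.4916 intr=75.9284 cont=72.6839 V=75.9284[EX]; j=1 S=103.6412 intr=48.7788 cont=45.5344 V=48.7788[EX]; j=2 S=140.4269 intr=11.9931 cont=14.5120 V=14.5120[hold]; j=3 S=190.2693 intr=0.0000 cont=0.0000 V=0.0000[hold]  S*(3)=103.6412
k=2: j=0 S=89.0375 intr=63.3825 cont=60.1380 V=63.3825[EX]; j=1 S=120.6400 intr=31.7800 cont=29.8506 V=31.7800[EX]; j=2 S=163.4593 intr=0.0000 cont=6.6267 V=6.6267[hold]  S*(2)=120.6400
k=1: j=0 S=103.6412 intr=48.7788 cont=45.5344 V=48.7788[EX]; j=1 S=140.4269 intr=11.9931 cont=17.9716 V=17.9716[hold]  S*(1)=103.6412
k=0: j=0 S=120.6400 intr=31.7800 cont=31.6568 V=31.7800[EX]  S*(0)=120.6400

price = 31.7800
boundary = 120.6400 103.6412 120.6400 103.6412
tree:
31.7800
48.7788 17.9716
63.3825 31.7800 6.6267
75.9284 48.7788 14.5120 0.0000
86.7065 63.3825 31.7800 0.0000 0.0000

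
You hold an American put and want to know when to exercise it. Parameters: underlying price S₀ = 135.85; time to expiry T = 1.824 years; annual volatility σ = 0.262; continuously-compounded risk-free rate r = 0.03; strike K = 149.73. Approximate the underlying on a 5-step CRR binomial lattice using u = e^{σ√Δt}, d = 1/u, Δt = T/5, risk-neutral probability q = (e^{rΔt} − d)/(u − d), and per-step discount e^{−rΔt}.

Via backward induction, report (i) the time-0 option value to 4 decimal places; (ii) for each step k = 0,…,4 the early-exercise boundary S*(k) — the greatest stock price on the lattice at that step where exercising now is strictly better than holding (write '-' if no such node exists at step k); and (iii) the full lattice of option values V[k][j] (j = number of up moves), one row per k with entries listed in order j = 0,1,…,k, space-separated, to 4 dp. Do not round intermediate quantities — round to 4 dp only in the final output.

price = 23.9233
boundary = - - 98.9943 115.9671 98.9943
tree:
23.9233
35.6119 12.5371
50.7357 20.9831 4.2042
65.2244 33.7629 8.4191 0.0000
77.5926 50.7357 16.8598 0.0000 0.0000
88.1505 65.2244 33.7629 0.0000 0.0000 0.0000

params: Δt=0.36480 u=1.17145 d=0.85364 q=0.49515 e^(-rΔt)=0.98912
t_5 payoffs: 88.1505 65.2244 33.7629 0.0000 0.0000 0.0000
t_4: node(4,0) S=72.1374 payoff=77.5926 vs cont=75.9628 → 77.5926 [stop]  node(4,1) S=98.9943 payoff=50.7357 vs cont=49.1060 → 50.7357 [stop]  node(4,2) S=135.8500 payoff=13.8800 vs cont=16.8598 → 16.8598 [wait]  node(4,3) S=186.4271 payoff=0.0000 vs cont=0.0000 → 0.0000 [wait]  node(4,4) S=255.8342 payoff=0.0000 vs cont=0.0000 → 0.0000 [wait]  ⇒ S*(4)=98.9943
t_3: node(3,0) S=84.5056 payoff=65.2244 vs cont=63.5947 → 65.2244 [stop]  node(3,1) S=115.9671 payoff=33.7629 vs cont=33.5925 → 33.7629 [stop]  node(3,2) S=159.1418 payoff=0.0000 vs cont=8.4191 → 8.4191 [wait]  node(3,3) S=218.3905 payoff=0.0000 vs cont=0.0000 → 0.0000 [wait]  ⇒ S*(3)=115.9671
t_2: node(2,0) S=98.9943 payoff=50.7357 vs cont=49.1060 → 50.7357 [stop]  node(2,1) S=135.8500 payoff=13.8800 vs cont=20.9831 → 20.9831 [wait]  node(2,2) S=186.4271 payoff=0.0000 vs cont=4.2042 → 4.2042 [wait]  ⇒ S*(2)=98.9943
t_1: node(1,0) S=115.9671 payoff=33.7629 vs cont=35.6119 → 35.6119 [wait]  node(1,1) S=159.1418 payoff=0.0000 vs cont=12.5371 → 12.5371 [wait]  ⇒ S*(1)=-
t_0: node(0,0) S=135.8500 payoff=13.8800 vs cont=23.9233 → 23.9233 [wait]  ⇒ S*(0)=-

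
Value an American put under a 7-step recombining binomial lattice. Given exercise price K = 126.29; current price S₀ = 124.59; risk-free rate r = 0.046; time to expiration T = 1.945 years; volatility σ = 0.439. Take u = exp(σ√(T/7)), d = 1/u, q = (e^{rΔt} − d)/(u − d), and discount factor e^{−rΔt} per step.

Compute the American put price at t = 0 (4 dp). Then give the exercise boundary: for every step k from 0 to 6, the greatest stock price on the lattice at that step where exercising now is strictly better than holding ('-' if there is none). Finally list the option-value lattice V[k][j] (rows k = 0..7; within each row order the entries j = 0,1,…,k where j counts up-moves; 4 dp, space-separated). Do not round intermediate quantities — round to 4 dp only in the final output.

Δt=0.27786, u=1.26037, d=0.79342, q=0.46995, disc=e^(-rΔt)=0.98730
k=7 terminal: V=max(K-S,0) → 101.6300 87.1167 64.0617 27.4382 0.0000 0.0000 0.0000 0.0000
k=6: j=0 S=31.0808 intr=95.2092 cont=93.6053 V=95.2092[EX]; j=1 S=49.3730 intr=76.9170 cont=75.3131 V=76.9170[EX]; j=2 S=78.4307 intr=47.8593 cont=46.2554 V=47.8593[EX]; j=3 S=124.5900 intr=1.7000 cont=14.3588 V=14.3588[hold]; j=4 S=197.9157 intr=0.0000 cont=0.0000 V=0.0000[hold]; j=5 S=314.3961 intr=0.0000 cont=0.0000 V=0.0000[hold]; j=6 S=499.4295 intr=0.0000 cont=0.0000 V=0.0000[hold]  S*(6)=78.4307
k=5: j=0 S=39.1733 intr=87.1167 cont=85.5128 V=87.1167[EX]; j=1 S=62.2283 intr=64.0617 cont=62.4578 V=64.0617[EX]; j=2 S=98.8518 intr=27.4382 cont=31.7078 V=31.7078[hold]; j=3 S=157.0297 intr=0.0000 cont=7.5142 V=7.5142[hold]; j=4 S=249.4472 intr=0.0000 cont=0.0000 V=0.0000[hold]; j=5 S=396.2559 intr=0.0000 cont=0.0000 V=0.0000[hold]  S*(5)=62.2283
k=4: j=0 S=49.3730 intr=76.9170 cont=75.3131 V=76.9170[EX]; j=1 S=78.4307 intr=47.8593 cont=48.2364 V=48.2364[hold]; j=2 S=124.5900 intr=1.7000 cont=20.0796 V=20.0796[hold]; j=3 S=197.9157 intr=0.0000 cont=3.9323 V=3.9323[hold]; j=4 S=314.3961 intr=0.0000 cont=0.0000 V=0.0000[hold]  S*(4)=49.3730
k=3: j=0 S=62.2283 intr=64.0617 cont=62.6328 V=64.0617[EX]; j=1 S=98.8518 intr=27.4382 cont=34.5595 V=34.5595[hold]; j=2 S=157.0297 intr=0.0000 cont=12.3325 V=12.3325[hold]; j=3 S=249.4472 intr=0.0000 cont=2.0578 V=2.0578[hold]  S*(3)=62.2283
k=2: j=0 S=78.4307 intr=47.8593 cont=49.5596 V=49.5596[hold]; j=1 S=124.5900 intr=1.7000 cont=23.8076 V=23.8076[hold]; j=2 S=197.9157 intr=0.0000 cont=7.4086 V=7.4086[hold]  S*(2)=-
k=1: j=0 S=98.8518 intr=27.4382 cont=36.9817 V=36.9817[hold]; j=1 S=157.0297 intr=0.0000 cont=15.8964 V=15.8964[hold]  S*(1)=-
k=0: j=0 S=124.5900 intr=1.7000 cont=26.7287 V=26.7287[hold]  S*(0)=-

price = 26.7287
boundary = - - - 62.2283 49.3730 62.2283 78.4307
tree:
26.7287
36.9817 15.8964
49.5596 23.8076 7.4086
64.0617 34.5595 12.3325 2.0578
76.9170 48.2364 20.0796 3.9323 0.0000
87.1167 64.0617 31.7078 7.5142 0.0000 0.0000
95.2092 76.9170 47.8593 14.3588 0.0000 0.0000 0.0000
101.6300 87.1167 64.0617 27.4382 0.0000 0.0000 0.0000 0.0000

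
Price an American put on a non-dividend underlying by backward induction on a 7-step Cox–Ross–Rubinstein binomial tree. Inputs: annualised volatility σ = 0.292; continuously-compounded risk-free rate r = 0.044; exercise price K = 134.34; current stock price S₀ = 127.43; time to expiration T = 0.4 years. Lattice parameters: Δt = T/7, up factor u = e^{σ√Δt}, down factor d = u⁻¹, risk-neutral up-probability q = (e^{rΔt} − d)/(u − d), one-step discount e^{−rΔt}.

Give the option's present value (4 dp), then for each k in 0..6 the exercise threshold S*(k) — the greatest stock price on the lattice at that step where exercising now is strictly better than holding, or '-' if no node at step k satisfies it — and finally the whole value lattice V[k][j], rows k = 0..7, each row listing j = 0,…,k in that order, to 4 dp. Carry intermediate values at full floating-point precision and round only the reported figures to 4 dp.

params: Δt=0.05714 u=1.07230 d=0.93258 q=0.50058 e^(-rΔt)=0.99749
t_7 payoffs: 56.1644 44.4524 30.9857 15.5015 0.0000 0.0000 0.0000 0.0000
t_6: node(6,0) S=83.8273 payoff=50.5127 vs cont=50.1753 → 50.5127 [stop]  node(6,1) S=96.3861 payoff=37.9539 vs cont=37.6166 → 37.9539 [stop]  node(6,2) S=110.8263 payoff=23.5137 vs cont=23.1763 → 23.5137 [stop]  node(6,3) S=127.4300 payoff=6.9100 vs cont=7.7224 → 7.7224 [wait]  node(6,4) S=146.5212 payoff=0.0000 vs cont=0.0000 → 0.0000 [wait]  node(6,5) S=168.4725 payoff=0.0000 vs cont=0.0000 → 0.0000 [wait]  node(6,6) S=193.7125 payoff=0.0000 vs cont=0.0000 → 0.0000 [wait]  ⇒ S*(6)=110.8263
t_5: node(5,0) S=89.8876 payoff=44.4524 vs cont=44.1150 → 44.4524 [stop]  node(5,1) S=103.3543 payoff=30.9857 vs cont=30.6483 → 30.9857 [stop]  node(5,2) S=118.8385 payoff=15.5015 vs cont=15.5697 → 15.5697 [wait]  node(5,3) S=136.6426 payoff=0.0000 vs cont=3.8471 → 3.8471 [wait]  node(5,4) S=157.1139 payoff=0.0000 vs cont=0.0000 → 0.0000 [wait]  node(5,5) S=180.6523 payoff=0.0000 vs cont=0.0000 → 0.0000 [wait]  ⇒ S*(5)=103.3543
t_4: node(4,0) S=96.3861 payoff=37.9539 vs cont=37.6166 → 37.9539 [stop]  node(4,1) S=110.8263 payoff=23.5137 vs cont=23.2104 → 23.5137 [stop]  node(4,2) S=127.4300 payoff=6.9100 vs cont=9.6773 → 9.6773 [wait]  node(4,3) S=146.5212 payoff=0.0000 vs cont=1.9165 → 1.9165 [wait]  node(4,4) S=168.4725 payoff=0.0000 vs cont=0.0000 → 0.0000 [wait]  ⇒ S*(4)=110.8263
t_3: node(3,0) S=103.3543 payoff=30.9857 vs cont=30.6483 → 30.9857 [stop]  node(3,1) S=118.8385 payoff=15.5015 vs cont=16.5459 → 16.5459 [wait]  node(3,2) S=136.6426 payoff=0.0000 vs cont=5.7779 → 5.7779 [wait]  node(3,3) S=157.1139 payoff=0.0000 vs cont=0.9547 → 0.9547 [wait]  ⇒ S*(3)=103.3543
t_2: node(2,0) S=110.8263 payoff=23.5137 vs cont=23.6978 → 23.6978 [wait]  node(2,1) S=127.4300 payoff=6.9100 vs cont=11.1277 → 11.1277 [wait]  node(2,2) S=146.5212 payoff=0.0000 vs cont=3.3551 → 3.3551 [wait]  ⇒ S*(2)=-
t_1: node(1,0) S=118.8385 payoff=15.5015 vs cont=17.3618 → 17.3618 [wait]  node(1,1) S=136.6426 payoff=0.0000 vs cont=7.2187 → 7.2187 [wait]  ⇒ S*(1)=-
t_0: node(0,0) S=127.4300 payoff=6.9100 vs cont=12.2536 → 12.2536 [wait]  ⇒ S*(0)=-

price = 12.2536
boundary = - - - 103.3543 110.8263 103.3543 110.8263
tree:
12.2536
17.3618 7.2187
23.6978 11.1277 3.3551
30.9857 16.5459 5.7779 0.9547
37.9539 23.5137 9.6773 1.9165 0.0000
44.4524 30.9857 15.5697 3.8471 0.0000 0.0000
50.5127 37.9539 23.5137 7.7224 0.0000 0.0000 0.0000
56.1644 44.4524 30.9857 15.5015 0.0000 0.0000 0.0000 0.0000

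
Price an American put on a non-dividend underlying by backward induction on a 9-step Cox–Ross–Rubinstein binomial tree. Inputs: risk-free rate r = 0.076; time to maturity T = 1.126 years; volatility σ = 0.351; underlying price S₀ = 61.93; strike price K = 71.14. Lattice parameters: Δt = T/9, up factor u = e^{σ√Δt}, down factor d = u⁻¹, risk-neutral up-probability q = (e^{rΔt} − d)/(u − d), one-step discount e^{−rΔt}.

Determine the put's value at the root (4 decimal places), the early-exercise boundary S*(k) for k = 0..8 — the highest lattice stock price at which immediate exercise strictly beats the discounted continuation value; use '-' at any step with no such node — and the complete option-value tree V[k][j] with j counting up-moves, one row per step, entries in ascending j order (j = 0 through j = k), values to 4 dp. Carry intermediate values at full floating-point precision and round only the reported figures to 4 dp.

price = 12.4245
boundary = - - 48.3130 42.6722 48.3130 54.6994 48.3130 54.6994 61.9300
tree:
12.4245
17.0989 8.1200
22.8270 11.8593 4.6424
28.4678 16.7627 7.3219 2.1283
33.4500 22.8270 11.1903 3.7038 0.6388
37.8505 28.4678 16.4406 6.3035 1.2494 0.0580
41.7372 33.4500 22.8270 10.4071 2.4379 0.1189 0.0000
45.1701 37.8505 28.4678 16.4406 4.7451 0.2437 0.0000 0.0000
48.2022 41.7372 33.4500 22.8270 9.2100 0.4995 0.0000 0.0000 0.0000
50.8803 45.1701 37.8505 28.4678 16.4406 1.0236 0.0000 0.0000 0.0000 0.0000

Δt=0.12511  u=1.13219  d=0.88325  q=0.50738  discount=0.99054
step 9 (expiry): payoffs max(K−S,0) = 50.8803 45.1701 37.8505 28.4678 16.4406 1.0236 0.0000 0.0000 0.0000 0.0000
step 8: (k=8,j=0): S=22.9378, (K−S)⁺=48.2022, hold=47.5290 ⇒ V=48.2022 exercise | (k=8,j=1): S=29.4028, (K−S)⁺=41.7372, hold=41.0640 ⇒ V=41.7372 exercise | (k=8,j=2): S=37.6900, (K−S)⁺=33.4500, hold=32.7768 ⇒ V=33.4500 exercise | (k=8,j=3): S=48.3130, (K−S)⁺=22.8270, hold=22.1538 ⇒ V=22.8270 exercise | (k=8,j=4): S=61.9300, (K−S)⁺=9.2100, hold=8.5368 ⇒ V=9.2100 exercise | (k=8,j=5): S=79.3850, (K−S)⁺=0.0000, hold=0.4995 ⇒ V=0.4995 continue | (k=8,j=6): S=101.7597, (K−S)⁺=0.0000, hold=0.0000 ⇒ V=0.0000 continue | (k=8,j=7): S=130.4407, (K−S)⁺=0.0000, hold=0.0000 ⇒ V=0.0000 continue | (k=8,j=8): S=167.2055, (K−S)⁺=0.0000, hold=0.0000 ⇒ V=0.0000 continue  boundary S*=61.9300
step 7: (k=7,j=0): S=25.9699, (K−S)⁺=45.1701, hold=44.4969 ⇒ V=45.1701 exercise | (k=7,j=1): S=33.2895, (K−S)⁺=37.8505, hold=37.1772 ⇒ V=37.8505 exercise | (k=7,j=2): S=42.6722, (K−S)⁺=28.4678, hold=27.7946 ⇒ V=28.4678 exercise | (k=7,j=3): S=54.6994, (K−S)⁺=16.4406, hold=15.7674 ⇒ V=16.4406 exercise | (k=7,j=4): S=70.1164, (K−S)⁺=1.0236, hold=4.7451 ⇒ V=4.7451 continue | (k=7,j=5): S=89.8788, (K−S)⁺=0.0000, hold=0.2437 ⇒ V=0.2437 continue | (k=7,j=6): S=115.2112, (K−S)⁺=0.0000, hold=0.0000 ⇒ V=0.0000 continue | (k=7,j=7): S=147.6835, (K−S)⁺=0.0000, hold=0.0000 ⇒ V=0.0000 continue  boundary S*=54.6994
step 6: (k=6,j=0): S=29.4028, (K−S)⁺=41.7372, hold=41.0640 ⇒ V=41.7372 exercise | (k=6,j=1): S=37.6900, (K−S)⁺=33.4500, hold=32.7768 ⇒ V=33.4500 exercise | (k=6,j=2): S=48.3130, (K−S)⁺=22.8270, hold=22.1538 ⇒ V=22.8270 exercise | (k=6,j=3): S=61.9300, (K−S)⁺=9.2100, hold=10.4071 ⇒ V=10.4071 continue | (k=6,j=4): S=79.3850, (K−S)⁺=0.0000, hold=2.4379 ⇒ V=2.4379 continue | (k=6,j=5): S=101.7597, (K−S)⁺=0.0000, hold=0.1189 ⇒ V=0.1189 continue | (k=6,j=6): S=130.4407, (K−S)⁺=0.0000, hold=0.0000 ⇒ V=0.0000 continue  boundary S*=48.3130
step 5: (k=5,j=0): S=33.2895, (K−S)⁺=37.8505, hold=37.1772 ⇒ V=37.8505 exercise | (k=5,j=1): S=42.6722, (K−S)⁺=28.4678, hold=27.7946 ⇒ V=28.4678 exercise | (k=5,j=2): S=54.6994, (K−S)⁺=16.4406, hold=16.3691 ⇒ V=16.4406 exercise | (k=5,j=3): S=70.1164, (K−S)⁺=1.0236, hold=6.3035 ⇒ V=6.3035 continue | (k=5,j=4): S=89.8788, (K−S)⁺=0.0000, hold=1.2494 ⇒ V=1.2494 continue | (k=5,j=5): S=115.2112, (K−S)⁺=0.0000, hold=0.0580 ⇒ V=0.0580 continue  boundary S*=54.6994
step 4: (k=4,j=0): S=37.6900, (K−S)⁺=33.4500, hold=32.7768 ⇒ V=33.4500 exercise | (k=4,j=1): S=48.3130, (K−S)⁺=22.8270, hold=22.1538 ⇒ V=22.8270 exercise | (k=4,j=2): S=61.9300, (K−S)⁺=9.2100, hold=11.1903 ⇒ V=11.1903 continue | (k=4,j=3): S=79.3850, (K−S)⁺=0.0000, hold=3.7038 ⇒ V=3.7038 continue | (k=4,j=4): S=101.7597, (K−S)⁺=0.0000, hold=0.6388 ⇒ V=0.6388 continue  boundary S*=48.3130
step 3: (k=3,j=0): S=42.6722, (K−S)⁺=28.4678, hold=27.7946 ⇒ V=28.4678 exercise | (k=3,j=1): S=54.6994, (K−S)⁺=16.4406, hold=16.7627 ⇒ V=16.7627 continue | (k=3,j=2): S=70.1164, (K−S)⁺=1.0236, hold=7.3219 ⇒ V=7.3219 continue | (k=3,j=3): S=89.8788, (K−S)⁺=0.0000, hold=2.1283 ⇒ V=2.1283 continue  boundary S*=42.6722
step 2: (k=2,j=0): S=48.3130, (K−S)⁺=22.8270, hold=22.3157 ⇒ V=22.8270 exercise | (k=2,j=1): S=61.9300, (K−S)⁺=9.2100, hold=11.8593 ⇒ V=11.8593 continue | (k=2,j=2): S=79.3850, (K−S)⁺=0.0000, hold=4.6424 ⇒ V=4.6424 continue  boundary S*=48.3130
step 1: (k=1,j=0): S=54.6994, (K−S)⁺=16.4406, hold=17.0989 ⇒ V=17.0989 continue | (k=1,j=1): S=70.1164, (K−S)⁺=1.0236, hold=8.1200 ⇒ V=8.1200 continue  boundary S*=-
step 0: (k=0,j=0): S=61.9300, (K−S)⁺=9.2100, hold=12.4245 ⇒ V=12.4245 continue  boundary S*=-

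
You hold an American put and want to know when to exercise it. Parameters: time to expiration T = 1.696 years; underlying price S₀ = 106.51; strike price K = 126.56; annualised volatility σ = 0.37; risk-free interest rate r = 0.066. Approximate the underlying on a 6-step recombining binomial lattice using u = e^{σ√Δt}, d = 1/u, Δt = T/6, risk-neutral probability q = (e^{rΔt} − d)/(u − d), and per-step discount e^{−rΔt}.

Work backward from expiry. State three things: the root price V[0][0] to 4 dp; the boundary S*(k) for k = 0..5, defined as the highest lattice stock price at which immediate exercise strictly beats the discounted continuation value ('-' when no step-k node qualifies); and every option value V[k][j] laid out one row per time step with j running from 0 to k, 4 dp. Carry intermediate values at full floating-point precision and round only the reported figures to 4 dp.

price = 27.8198
boundary = - - 71.8663 87.4899 71.8663 87.4899
tree:
27.8198
39.7341 16.8862
54.6937 26.1876 8.1681
67.5273 39.0701 14.2185 2.3907
78.0691 54.6937 24.0590 4.8572 0.0000
86.7284 67.5273 39.0701 9.8685 0.0000 0.0000
93.8414 78.0691 54.6937 20.0500 0.0000 0.0000 0.0000

params: Δt=0.28267 u=1.21740 d=0.82142 q=0.49854 e^(-rΔt)=0.98152
t_6 payoffs: 93.8414 78.0691 54.6937 20.0500 0.0000 0.0000 0.0000
t_5: node(5,0) S=39.8316 payoff=86.7284 vs cont=84.3892 → 86.7284 [stop]  node(5,1) S=59.0327 payoff=67.5273 vs cont=65.1881 → 67.5273 [stop]  node(5,2) S=87.4899 payoff=39.0701 vs cont=36.7309 → 39.0701 [stop]  node(5,3) S=129.6650 payoff=0.0000 vs cont=9.8685 → 9.8685 [wait]  node(5,4) S=192.1711 payoff=0.0000 vs cont=0.0000 → 0.0000 [wait]  node(5,5) S=284.8086 payoff=0.0000 vs cont=0.0000 → 0.0000 [wait]  ⇒ S*(5)=87.4899
t_4: node(4,0) S=48.4909 payoff=78.0691 vs cont=75.7299 → 78.0691 [stop]  node(4,1) S=71.8663 payoff=54.6937 vs cont=52.3545 → 54.6937 [stop]  node(4,2) S=106.5100 payoff=20.0500 vs cont=24.0590 → 24.0590 [wait]  node(4,3) S=157.8540 payoff=0.0000 vs cont=4.8572 → 4.8572 [wait]  node(4,4) S=233.9487 payoff=0.0000 vs cont=0.0000 → 0.0000 [wait]  ⇒ S*(4)=71.8663
t_3: node(3,0) S=59.0327 payoff=67.5273 vs cont=65.1881 → 67.5273 [stop]  node(3,1) S=87.4899 payoff=39.0701 vs cont=38.6926 → 39.0701 [stop]  node(3,2) S=129.6650 payoff=0.0000 vs cont=14.2185 → 14.2185 [wait]  node(3,3) S=192.1711 payoff=0.0000 vs cont=2.3907 → 2.3907 [wait]  ⇒ S*(3)=87.4899
t_2: node(2,0) S=71.8663 payoff=54.6937 vs cont=52.3545 → 54.6937 [stop]  node(2,1) S=106.5100 payoff=20.0500 vs cont=26.1876 → 26.1876 [wait]  node(2,2) S=157.8540 payoff=0.0000 vs cont=8.1681 → 8.1681 [wait]  ⇒ S*(2)=71.8663
t_1: node(1,0) S=87.4899 payoff=39.0701 vs cont=39.7341 → 39.7341 [wait]  node(1,1) S=129.6650 payoff=0.0000 vs cont=16.8862 → 16.8862 [wait]  ⇒ S*(1)=-
t_0: node(0,0) S=106.5100 payoff=20.0500 vs cont=27.8198 → 27.8198 [wait]  ⇒ S*(0)=-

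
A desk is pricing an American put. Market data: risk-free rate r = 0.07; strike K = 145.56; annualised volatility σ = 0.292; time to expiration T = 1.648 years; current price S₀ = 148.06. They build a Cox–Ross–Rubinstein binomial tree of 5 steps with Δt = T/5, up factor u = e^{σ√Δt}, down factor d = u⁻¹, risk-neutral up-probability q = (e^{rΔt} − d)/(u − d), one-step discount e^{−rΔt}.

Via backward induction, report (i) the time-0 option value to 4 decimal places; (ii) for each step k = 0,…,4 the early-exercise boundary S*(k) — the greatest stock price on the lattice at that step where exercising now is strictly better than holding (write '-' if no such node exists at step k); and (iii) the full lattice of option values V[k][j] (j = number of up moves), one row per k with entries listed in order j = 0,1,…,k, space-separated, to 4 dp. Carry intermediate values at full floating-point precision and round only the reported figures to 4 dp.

Δt=0.32960  u=1.18251  d=0.84566  q=0.52748  discount=0.97719
step 5 (expiry): payoffs max(K−S,0) = 81.5256 56.0188 20.3518 0.0000 0.0000 0.0000
step 4: (k=4,j=0): S=75.7213, (K−S)⁺=69.8387, hold=66.5188 ⇒ V=69.8387 exercise | (k=4,j=1): S=105.8834, (K−S)⁺=39.6766, hold=36.3567 ⇒ V=39.6766 exercise | (k=4,j=2): S=148.0600, (K−S)⁺=0.0000, hold=9.3973 ⇒ V=9.3973 continue | (k=4,j=3): S=207.0368, (K−S)⁺=0.0000, hold=0.0000 ⇒ V=0.0000 continue | (k=4,j=4): S=289.5059, (K−S)⁺=0.0000, hold=0.0000 ⇒ V=0.0000 continue  boundary S*=105.8834
step 3: (k=3,j=0): S=89.5412, (K−S)⁺=56.0188, hold=52.6989 ⇒ V=56.0188 exercise | (k=3,j=1): S=125.2082, (K−S)⁺=20.3518, hold=23.1643 ⇒ V=23.1643 continue | (k=3,j=2): S=175.0825, (K−S)⁺=0.0000, hold=4.3392 ⇒ V=4.3392 continue | (k=3,j=3): S=244.8232, (K−S)⁺=0.0000, hold=0.0000 ⇒ V=0.0000 continue  boundary S*=89.5412
step 2: (k=2,j=0): S=105.8834, (K−S)⁺=39.6766, hold=37.8064 ⇒ V=39.6766 exercise | (k=2,j=1): S=148.0600, (K−S)⁺=0.0000, hold=12.9326 ⇒ V=12.9326 continue | (k=2,j=2): S=207.0368, (K−S)⁺=0.0000, hold=2.0036 ⇒ V=2.0036 continue  boundary S*=105.8834
step 1: (k=1,j=0): S=125.2082, (K−S)⁺=20.3518, hold=24.9866 ⇒ V=24.9866 continue | (k=1,j=1): S=175.0825, (K−S)⁺=0.0000, hold=7.0043 ⇒ V=7.0043 continue  boundary S*=-
step 0: (k=0,j=0): S=148.0600, (K−S)⁺=0.0000, hold=15.1478 ⇒ V=15.1478 continue  boundary S*=-

price = 15.1478
boundary = - - 105.8834 89.5412 105.8834
tree:
15.1478
24.9866 7.0043
39.6766 12.9326 2.0036
56.0188 23.1643 4.3392 0.0000
69.8387 39.6766 9.3973 0.0000 0.0000
81.5256 56.0188 20.3518 0.0000 0.0000 0.0000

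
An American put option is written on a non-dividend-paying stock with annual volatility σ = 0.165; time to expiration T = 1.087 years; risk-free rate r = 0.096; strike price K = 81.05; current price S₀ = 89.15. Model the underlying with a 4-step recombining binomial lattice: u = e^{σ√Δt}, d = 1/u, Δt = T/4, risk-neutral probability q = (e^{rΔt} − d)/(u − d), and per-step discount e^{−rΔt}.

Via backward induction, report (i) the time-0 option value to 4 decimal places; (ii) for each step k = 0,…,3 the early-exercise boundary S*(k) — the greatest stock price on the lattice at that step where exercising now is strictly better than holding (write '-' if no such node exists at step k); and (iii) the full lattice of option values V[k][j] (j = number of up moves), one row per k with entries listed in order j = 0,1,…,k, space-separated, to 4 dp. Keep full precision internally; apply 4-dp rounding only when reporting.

price = 1.1100
boundary = - - 75.0604 68.8740
tree:
1.1100
2.6217 0.2761
5.9896 0.7700 0.0000
12.1760 2.1476 0.0000 0.0000
17.8525 5.9896 0.0000 0.0000 0.0000

Δt=0.27175, u=1.08982, d=0.91758, q=0.63197, disc=e^(-rΔt)=0.97425
k=4 terminal: V=max(K-S,0) → 17.8525 5.9896 0.0000 0.0000 0.0000
k=3: j=0 S=68.8740 intr=12.1760 cont=10.0889 V=12.1760[EX]; j=1 S=81.8024 intr=0.0000 cont=2.1476 V=2.1476[hold]; j=2 S=97.1576 intr=0.0000 cont=0.0000 V=0.0000[hold]; j=3 S=115.3951 intr=0.0000 cont=0.0000 V=0.0000[hold]  S*(3)=68.8740
k=2: j=0 S=75.0604 intr=5.9896 cont=5.6881 V=5.9896[EX]; j=1 S=89.1500 intr=0.0000 cont=0.7700 V=0.7700[hold]; j=2 S=105.8844 intr=0.0000 cont=0.0000 V=0.0000[hold]  S*(2)=75.0604
k=1: j=0 S=81.8024 intr=0.0000 cont=2.6217 V=2.6217[hold]; j=1 S=97.1576 intr=0.0000 cont=0.2761 V=0.2761[hold]  S*(1)=-
k=0: j=0 S=89.1500 intr=0.0000 cont=1.1100 V=1.1100[hold]  S*(0)=-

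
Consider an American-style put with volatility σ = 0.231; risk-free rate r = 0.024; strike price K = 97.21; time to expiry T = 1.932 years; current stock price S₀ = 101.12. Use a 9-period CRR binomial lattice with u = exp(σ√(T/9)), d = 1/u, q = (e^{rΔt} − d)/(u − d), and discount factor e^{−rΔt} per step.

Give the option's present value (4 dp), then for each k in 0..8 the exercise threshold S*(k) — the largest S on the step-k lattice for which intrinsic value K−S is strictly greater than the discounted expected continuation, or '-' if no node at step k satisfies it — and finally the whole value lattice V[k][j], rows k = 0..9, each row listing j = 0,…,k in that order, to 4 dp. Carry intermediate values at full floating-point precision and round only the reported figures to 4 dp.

Δt=0.21467  u=1.11296  d=0.89850  q=0.49735  discount=0.99486
step 9 (expiry): payoffs max(K−S,0) = 58.6173 49.4056 37.9952 23.8612 6.3536 0.0000 0.0000 0.0000 0.0000 0.0000
step 8: (k=8,j=0): S=42.9523, (K−S)⁺=54.2577, hold=53.7582 ⇒ V=54.2577 exercise | (k=8,j=1): S=53.2046, (K−S)⁺=44.0054, hold=43.5059 ⇒ V=44.0054 exercise | (k=8,j=2): S=65.9040, (K−S)⁺=31.3060, hold=30.8065 ⇒ V=31.3060 exercise | (k=8,j=3): S=81.6346, (K−S)⁺=15.5754, hold=15.0758 ⇒ V=15.5754 exercise | (k=8,j=4): S=101.1200, (K−S)⁺=0.0000, hold=3.1772 ⇒ V=3.1772 continue | (k=8,j=5): S=125.2563, (K−S)⁺=0.0000, hold=0.0000 ⇒ V=0.0000 continue | (k=8,j=6): S=155.1538, (K−S)⁺=0.0000, hold=0.0000 ⇒ V=0.0000 continue | (k=8,j=7): S=192.1875, (K−S)⁺=0.0000, hold=0.0000 ⇒ V=0.0000 continue | (k=8,j=8): S=238.0607, (K−S)⁺=0.0000, hold=0.0000 ⇒ V=0.0000 continue  boundary S*=81.6346
step 7: (k=7,j=0): S=47.8044, (K−S)⁺=49.4056, hold=48.9061 ⇒ V=49.4056 exercise | (k=7,j=1): S=59.2148, (K−S)⁺=37.9952, hold=37.4956 ⇒ V=37.9952 exercise | (k=7,j=2): S=73.3488, (K−S)⁺=23.8612, hold=23.3617 ⇒ V=23.8612 exercise | (k=7,j=3): S=90.8564, (K−S)⁺=6.3536, hold=9.3607 ⇒ V=9.3607 continue | (k=7,j=4): S=112.5430, (K−S)⁺=0.0000, hold=1.5888 ⇒ V=1.5888 continue | (k=7,j=5): S=139.4059, (K−S)⁺=0.0000, hold=0.0000 ⇒ V=0.0000 continue | (k=7,j=6): S=172.6807, (K−S)⁺=0.0000, hold=0.0000 ⇒ V=0.0000 continue | (k=7,j=7): S=213.8978, (K−S)⁺=0.0000, hold=0.0000 ⇒ V=0.0000 continue  boundary S*=73.3488
step 6: (k=6,j=0): S=53.2046, (K−S)⁺=44.0054, hold=43.5059 ⇒ V=44.0054 exercise | (k=6,j=1): S=65.9040, (K−S)⁺=31.3060, hold=30.8065 ⇒ V=31.3060 exercise | (k=6,j=2): S=81.6346, (K−S)⁺=15.5754, hold=16.5638 ⇒ V=16.5638 continue | (k=6,j=3): S=101.1200, (K−S)⁺=0.0000, hold=5.4671 ⇒ V=5.4671 continue | (k=6,j=4): S=125.2563, (K−S)⁺=0.0000, hold=0.7945 ⇒ V=0.7945 continue | (k=6,j=5): S=155.1538, (K−S)⁺=0.0000, hold=0.0000 ⇒ V=0.0000 continue | (k=6,j=6): S=192.1875, (K−S)⁺=0.0000, hold=0.0000 ⇒ V=0.0000 continue  boundary S*=65.9040
step 5: (k=5,j=0): S=59.2148, (K−S)⁺=37.9952, hold=37.4956 ⇒ V=37.9952 exercise | (k=5,j=1): S=73.3488, (K−S)⁺=23.8612, hold=23.8507 ⇒ V=23.8612 exercise | (k=5,j=2): S=90.8564, (K−S)⁺=6.3536, hold=10.9881 ⇒ V=10.9881 continue | (k=5,j=3): S=112.5430, (K−S)⁺=0.0000, hold=3.1270 ⇒ V=3.1270 continue | (k=5,j=4): S=139.4059, (K−S)⁺=0.0000, hold=0.3973 ⇒ V=0.3973 continue | (k=5,j=5): S=172.6807, (K−S)⁺=0.0000, hold=0.0000 ⇒ V=0.0000 continue  boundary S*=73.3488
step 4: (k=4,j=0): S=65.9040, (K−S)⁺=31.3060, hold=30.8065 ⇒ V=31.3060 exercise | (k=4,j=1): S=81.6346, (K−S)⁺=15.5754, hold=17.3690 ⇒ V=17.3690 continue | (k=4,j=2): S=101.1200, (K−S)⁺=0.0000, hold=7.0420 ⇒ V=7.0420 continue | (k=4,j=3): S=125.2563, (K−S)⁺=0.0000, hold=1.7603 ⇒ V=1.7603 continue | (k=4,j=4): S=155.1538, (K−S)⁺=0.0000, hold=0.1987 ⇒ V=0.1987 continue  boundary S*=65.9040
step 3: (k=3,j=0): S=73.3488, (K−S)⁺=23.8612, hold=24.2491 ⇒ V=24.2491 continue | (k=3,j=1): S=90.8564, (K−S)⁺=6.3536, hold=12.1699 ⇒ V=12.1699 continue | (k=3,j=2): S=112.5430, (K−S)⁺=0.0000, hold=4.3924 ⇒ V=4.3924 continue | (k=3,j=3): S=139.4059, (K−S)⁺=0.0000, hold=0.9786 ⇒ V=0.9786 continue  boundary S*=-
step 2: (k=2,j=0): S=81.6346, (K−S)⁺=15.5754, hold=18.1478 ⇒ V=18.1478 continue | (k=2,j=1): S=101.1200, (K−S)⁺=0.0000, hold=8.2591 ⇒ V=8.2591 continue | (k=2,j=2): S=125.2563, (K−S)⁺=0.0000, hold=2.6807 ⇒ V=2.6807 continue  boundary S*=-
step 1: (k=1,j=0): S=90.8564, (K−S)⁺=6.3536, hold=13.1616 ⇒ V=13.1616 continue | (k=1,j=1): S=112.5430, (K−S)⁺=0.0000, hold=5.4565 ⇒ V=5.4565 continue  boundary S*=-
step 0: (k=0,j=0): S=101.1200, (K−S)⁺=0.0000, hold=9.2815 ⇒ V=9.2815 continue  boundary S*=-

price = 9.2815
boundary = - - - - 65.9040 73.3488 65.9040 73.3488 81.6346
tree:
9.2815
13.1616 5.4565
18.1478 8.2591 2.6807
24.2491 12.1699 4.3924 0.9786
31.3060 17.3690 7.0420 1.7603 0.1987
37.9952 23.8612 10.9881 3.1270 0.3973 0.0000
44.0054 31.3060 16.5638 5.4671 0.7945 0.0000 0.0000
49.4056 37.9952 23.8612 9.3607 1.5888 0.0000 0.0000 0.0000
54.2577 44.0054 31.3060 15.5754 3.1772 0.0000 0.0000 0.0000 0.0000
58.6173 49.4056 37.9952 23.8612 6.3536 0.0000 0.0000 0.0000 0.0000 0.0000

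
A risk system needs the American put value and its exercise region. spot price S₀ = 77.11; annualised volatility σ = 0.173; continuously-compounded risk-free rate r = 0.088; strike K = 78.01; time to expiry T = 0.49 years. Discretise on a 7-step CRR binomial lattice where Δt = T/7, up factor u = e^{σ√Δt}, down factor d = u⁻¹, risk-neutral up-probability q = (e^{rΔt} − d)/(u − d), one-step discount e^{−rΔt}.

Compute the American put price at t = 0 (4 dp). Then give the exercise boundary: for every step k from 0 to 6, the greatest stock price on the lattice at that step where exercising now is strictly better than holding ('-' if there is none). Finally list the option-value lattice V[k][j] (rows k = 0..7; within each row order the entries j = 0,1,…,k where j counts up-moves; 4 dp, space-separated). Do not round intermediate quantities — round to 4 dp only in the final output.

Δt=0.07000, u=1.04684, d=0.95526, q=0.55603, disc=e^(-rΔt)=0.99386
k=7 terminal: V=max(K-S,0) → 22.0391 16.6735 10.7935 4.3499 0.0000 0.0000 0.0000 0.0000
k=6: j=0 S=58.5923 intr=19.4177 cont=18.9386 V=19.4177[EX]; j=1 S=64.2092 intr=13.8008 cont=13.3217 V=13.8008[EX]; j=2 S=70.3646 intr=7.6454 cont=7.1664 V=7.6454[EX]; j=3 S=77.1100 intr=0.9000 cont=1.9193 V=1.9193[hold]; j=4 S=84.5021 intr=0.0000 cont=0.0000 V=0.0000[hold]; j=5 S=92.6028 intr=0.0000 cont=0.0000 V=0.0000[hold]; j=6 S=101.4800 intr=0.0000 cont=0.0000 V=0.0000[hold]  S*(6)=70.3646
k=5: j=0 S=61.3365 intr=16.6735 cont=16.1944 V=16.6735[EX]; j=1 S=67.2165 intr=10.7935 cont=10.3145 V=10.7935[EX]; j=2 S=73.6601 intr=4.3499 cont=4.4341 V=4.4341[hold]; j=3 S=80.7215 intr=0.0000 cont=0.8469 V=0.8469[hold]; j=4 S=88.4597 intr=0.0000 cont=0.0000 V=0.0000[hold]; j=5 S=96.9398 intr=0.0000 cont=0.0000 V=0.0000[hold]  S*(5)=67.2165
k=4: j=0 S=64.2092 intr=13.8008 cont=13.3217 V=13.8008[EX]; j=1 S=70.3646 intr=7.6454 cont=7.2129 V=7.6454[EX]; j=2 S=77.1100 intr=0.9000 cont=2.4245 V=2.4245[hold]; j=3 S=84.5021 intr=0.0000 cont=0.3737 V=0.3737[hold]; j=4 S=92.6028 intr=0.0000 cont=0.0000 V=0.0000[hold]  S*(4)=70.3646
k=3: j=0 S=67.2165 intr=10.7935 cont=10.3145 V=10.7935[EX]; j=1 S=73.6601 intr=4.3499 cont=4.7133 V=4.7133[hold]; j=2 S=80.7215 intr=0.0000 cont=1.2763 V=1.2763[hold]; j=3 S=88.4597 intr=0.0000 cont=0.1649 V=0.1649[hold]  S*(3)=67.2165
k=2: j=0 S=70.3646 intr=7.6454 cont=7.3672 V=7.6454[EX]; j=1 S=77.1100 intr=0.9000 cont=2.7850 V=2.7850[hold]; j=2 S=84.5021 intr=0.0000 cont=0.6543 V=0.6543[hold]  S*(2)=70.3646
k=1: j=0 S=73.6601 intr=4.3499 cont=4.9125 V=4.9125[hold]; j=1 S=80.7215 intr=0.0000 cont=1.5904 V=1.5904[hold]  S*(1)=-
k=0: j=0 S=77.1100 intr=0.9000 cont=3.0465 V=3.0465[hold]  S*(0)=-

price = 3.0465
boundary = - - 70.3646 67.2165 70.3646 67.2165 70.3646
tree:
3.0465
4.9125 1.5904
7.6454 2.7850 0.6543
10.7935 4.7133 1.2763 0.1649
13.8008 7.6454 2.4245 0.3737 0.0000
16.6735 10.7935 4.4341 0.8469 0.0000 0.0000
19.4177 13.8008 7.6454 1.9193 0.0000 0.0000 0.0000
22.0391 16.6735 10.7935 4.3499 0.0000 0.0000 0.0000 0.0000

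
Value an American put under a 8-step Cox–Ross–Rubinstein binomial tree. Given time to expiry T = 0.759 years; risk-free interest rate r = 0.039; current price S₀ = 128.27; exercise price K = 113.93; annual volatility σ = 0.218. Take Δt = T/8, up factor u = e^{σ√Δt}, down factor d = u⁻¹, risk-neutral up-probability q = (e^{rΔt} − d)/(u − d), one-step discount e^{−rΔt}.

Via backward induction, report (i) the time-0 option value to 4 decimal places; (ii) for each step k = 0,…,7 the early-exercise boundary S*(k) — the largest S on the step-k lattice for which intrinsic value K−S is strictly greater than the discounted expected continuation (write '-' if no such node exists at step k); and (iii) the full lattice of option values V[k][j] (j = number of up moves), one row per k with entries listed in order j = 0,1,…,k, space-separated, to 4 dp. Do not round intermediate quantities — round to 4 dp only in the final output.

Δt=0.09488, u=1.06945, d=0.93506, q=0.51080, disc=e^(-rΔt)=0.99631
k=8 terminal: V=max(K-S,0) → 38.9700 28.1960 15.8733 1.7795 0.0000 0.0000 0.0000 0.0000 0.0000
k=7: j=0 S=80.1662 intr=33.7638 cont=33.3430 V=33.7638[EX]; j=1 S=91.6886 intr=22.2414 cont=21.8206 V=22.2414[EX]; j=2 S=104.8671 intr=9.0629 cont=8.6421 V=9.0629[EX]; j=3 S=119.9397 intr=0.0000 cont=0.8673 V=0.8673[hold]; j=4 S=137.1788 intr=0.0000 cont=0.0000 V=0.0000[hold]; j=5 S=156.8957 intr=0.0000 cont=0.0000 V=0.0000[hold]; j=6 S=179.4465 intr=0.0000 cont=0.0000 V=0.0000[hold]; j=7 S=205.2385 intr=0.0000 cont=0.0000 V=0.0000[hold]  S*(7)=104.8671
k=6: j=0 S=85.7340 intr=28.1960 cont=27.7752 V=28.1960[EX]; j=1 S=98.0567 intr=15.8733 cont=15.4525 V=15.8733[EX]; j=2 S=112.1505 intr=1.7795 cont=4.8586 V=4.8586[hold]; j=3 S=128.2700 intr=0.0000 cont=0.4227 V=0.4227[hold]; j=4 S=146.7064 intr=0.0000 cont=0.0000 V=0.0000[hold]; j=5 S=167.7926 intr=0.0000 cont=0.0000 V=0.0000[hold]; j=6 S=191.9097 intr=0.0000 cont=0.0000 V=0.0000[hold]  S*(6)=98.0567
k=5: j=0 S=91.6886 intr=22.2414 cont=21.8206 V=22.2414[EX]; j=1 S=104.8671 intr=9.0629 cont=10.2091 V=10.2091[hold]; j=2 S=119.9397 intr=0.0000 cont=2.5832 V=2.5832[hold]; j=3 S=137.1788 intr=0.0000 cont=0.2060 V=0.2060[hold]; j=4 S=156.8957 intr=0.0000 cont=0.0000 V=0.0000[hold]; j=5 S=179.4465 intr=0.0000 cont=0.0000 V=0.0000[hold]  S*(5)=91.6886
k=4: j=0 S=98.0567 intr=15.8733 cont=16.0358 V=16.0358[hold]; j=1 S=112.1505 intr=1.7795 cont=6.2904 V=6.2904[hold]; j=2 S=128.2700 intr=0.0000 cont=1.3639 V=1.3639[hold]; j=3 S=146.7064 intr=0.0000 cont=0.1004 V=0.1004[hold]; j=4 S=167.7926 intr=0.0000 cont=0.0000 V=0.0000[hold]  S*(4)=-
k=3: j=0 S=104.8671 intr=9.0629 cont=11.0170 V=11.0170[hold]; j=1 S=119.9397 intr=0.0000 cont=3.7600 V=3.7600[hold]; j=2 S=137.1788 intr=0.0000 cont=0.7158 V=0.7158[hold]; j=3 S=156.8957 intr=0.0000 cont=0.0489 V=0.0489[hold]  S*(3)=-
k=2: j=0 S=112.1505 intr=1.7795 cont=7.2831 V=7.2831[hold]; j=1 S=128.2700 intr=0.0000 cont=2.1969 V=2.1969[hold]; j=2 S=146.7064 intr=0.0000 cont=0.3738 V=0.3738[hold]  S*(2)=-
k=1: j=0 S=119.9397 intr=0.0000 cont=4.6678 V=4.6678[hold]; j=1 S=137.1788 intr=0.0000 cont=1.2610 V=1.2610[hold]  S*(1)=-
k=0: j=0 S=128.2700 intr=0.0000 cont=2.9168 V=2.9168[hold]  S*(0)=-

price = 2.9168
boundary = - - - - - 91.6886 98.0567 104.8671
tree:
2.9168
4.6678 1.2610
7.2831 2.1969 0.3738
11.0170 3.7600 0.7158 0.0489
16.0358 6.2904 1.3639 0.1004 0.0000
22.2414 10.2091 2.5832 0.2060 0.0000 0.0000
28.1960 15.8733 4.8586 0.4227 0.0000 0.0000 0.0000
33.7638 22.2414 9.0629 0.8673 0.0000 0.0000 0.0000 0.0000
38.9700 28.1960 15.8733 1.7795 0.0000 0.0000 0.0000 0.0000 0.0000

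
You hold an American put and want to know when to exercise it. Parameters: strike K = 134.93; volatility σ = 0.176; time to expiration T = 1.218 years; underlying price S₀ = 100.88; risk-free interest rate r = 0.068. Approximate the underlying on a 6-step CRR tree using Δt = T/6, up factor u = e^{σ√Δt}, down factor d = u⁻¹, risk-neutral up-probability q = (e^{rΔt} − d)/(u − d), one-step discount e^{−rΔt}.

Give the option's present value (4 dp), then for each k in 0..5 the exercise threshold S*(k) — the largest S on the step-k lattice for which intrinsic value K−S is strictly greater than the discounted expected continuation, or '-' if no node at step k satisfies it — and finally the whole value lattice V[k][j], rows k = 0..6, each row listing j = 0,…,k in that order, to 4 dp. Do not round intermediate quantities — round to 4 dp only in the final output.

price = 34.0500
boundary = 100.8800 109.2053 118.2176 109.2053 118.2176 109.2053
tree:
34.0500
41.7406 25.7247
48.8449 34.0500 16.7124
55.4076 41.7406 25.7247 8.8261
61.4700 48.8449 34.0500 16.7124 3.0377
67.0702 55.4076 41.7406 25.7247 7.1251 0.0000
72.2435 61.4700 48.8449 34.0500 16.7124 0.0000 0.0000

params: Δt=0.20300 u=1.08253 d=0.92376 q=0.56774 e^(-rΔt)=0.98629
t_6 payoffs: 72.2435 61.4700 48.8449 34.0500 16.7124 0.0000 0.0000
t_5: node(5,0) S=67.8598 payoff=67.0702 vs cont=65.2205 → 67.0702 [stop]  node(5,1) S=79.5224 payoff=55.4076 vs cont=53.5578 → 55.4076 [stop]  node(5,2) S=93.1894 payoff=41.7406 vs cont=39.8908 → 41.7406 [stop]  node(5,3) S=109.2053 payoff=25.7247 vs cont=23.8749 → 25.7247 [stop]  node(5,4) S=127.9737 payoff=6.9563 vs cont=7.1251 → 7.1251 [wait]  node(5,5) S=149.9678 payoff=0.0000 vs cont=0.0000 → 0.0000 [wait]  ⇒ S*(5)=109.2053
t_4: node(4,0) S=73.4600 payoff=61.4700 vs cont=59.6202 → 61.4700 [stop]  node(4,1) S=86.0851 payoff=48.8449 vs cont=46.9951 → 48.8449 [stop]  node(4,2) S=100.8800 payoff=34.0500 vs cont=32.2002 → 34.0500 [stop]  node(4,3) S=118.2176 payoff=16.7124 vs cont=14.9571 → 16.7124 [stop]  node(4,4) S=138.5349 payoff=0.0000 vs cont=3.0377 → 3.0377 [wait]  ⇒ S*(4)=118.2176
t_3: node(3,0) S=79.5224 payoff=55.4076 vs cont=53.5578 → 55.4076 [stop]  node(3,1) S=93.1894 payoff=41.7406 vs cont=39.8908 → 41.7406 [stop]  node(3,2) S=109.2053 payoff=25.7247 vs cont=23.8749 → 25.7247 [stop]  node(3,3) S=127.9737 payoff=6.9563 vs cont=8.8261 → 8.8261 [wait]  ⇒ S*(3)=109.2053
t_2: node(2,0) S=86.0851 payoff=48.8449 vs cont=46.9951 → 48.8449 [stop]  node(2,1) S=100.8800 payoff=34.0500 vs cont=32.2002 → 34.0500 [stop]  node(2,2) S=118.2176 payoff=16.7124 vs cont=15.9096 → 16.7124 [stop]  ⇒ S*(2)=118.2176
t_1: node(1,0) S=93.1894 payoff=41.7406 vs cont=39.8908 → 41.7406 [stop]  node(1,1) S=109.2053 payoff=25.7247 vs cont=23.8749 → 25.7247 [stop]  ⇒ S*(1)=109.2053
t_0: node(0,0) S=100.8800 payoff=34.0500 vs cont=32.2002 → 34.0500 [stop]  ⇒ S*(0)=100.8800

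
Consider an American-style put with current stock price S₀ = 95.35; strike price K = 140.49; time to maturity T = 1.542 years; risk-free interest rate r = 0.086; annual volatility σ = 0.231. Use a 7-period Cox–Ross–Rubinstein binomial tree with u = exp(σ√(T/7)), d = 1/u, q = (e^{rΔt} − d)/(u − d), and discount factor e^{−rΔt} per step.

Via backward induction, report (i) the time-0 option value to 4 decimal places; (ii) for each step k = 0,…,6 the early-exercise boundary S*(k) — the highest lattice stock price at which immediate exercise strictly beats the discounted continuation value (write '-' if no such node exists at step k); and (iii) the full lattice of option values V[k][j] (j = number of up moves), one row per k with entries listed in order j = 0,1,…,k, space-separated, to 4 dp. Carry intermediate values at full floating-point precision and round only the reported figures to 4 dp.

price = 45.1400
boundary = 95.3500 106.2690 118.4383 106.2690 118.4383 106.2690 118.4383
tree:
45.1400
54.9371 34.2210
63.7275 45.1400 22.0517
71.6147 54.9371 34.2210 12.7075
78.6915 63.7275 45.1400 22.0517 5.8271
85.0412 71.6147 54.9371 34.2210 11.5130 1.5755
90.7385 78.6915 63.7275 45.1400 22.0517 3.6571 0.0000
95.8504 85.0412 71.6147 54.9371 34.2210 8.4888 0.0000 0.0000

Δt=0.22029, u=1.11451, d=0.89725, q=0.56095, disc=e^(-rΔt)=0.98123
k=7 terminal: V=max(K-S,0) → 95.8504 85.0412 71.6147 54.9371 34.2210 8.4888 0.0000 0.0000
k=6: j=0 S=49.7515 intr=90.7385 cont=88.1020 V=90.7385[EX]; j=1 S=61.7985 intr=78.6915 cont=76.0551 V=78.6915[EX]; j=2 S=76.7625 intr=63.7275 cont=61.0910 V=63.7275[EX]; j=3 S=95.3500 intr=45.1400 cont=42.5035 V=45.1400[EX]; j=4 S=118.4383 intr=22.0517 cont=19.4152 V=22.0517[EX]; j=5 S=147.1173 intr=0.0000 cont=3.6571 V=3.6571[hold]; j=6 S=182.7407 intr=0.0000 cont=0.0000 V=0.0000[hold]  S*(6)=118.4383
k=5: j=0 S=55.4488 intr=85.0412 cont=82.4048 V=85.0412[EX]; j=1 S=68.8753 intr=71.6147 cont=68.9782 V=71.6147[EX]; j=2 S=85.5529 intr=54.9371 cont=52.3006 V=54.9371[EX]; j=3 S=106.2690 intr=34.2210 cont=31.5846 V=34.2210[EX]; j=4 S=132.0012 intr=8.4888 cont=11.5130 V=11.5130[hold]; j=5 S=163.9643 intr=0.0000 cont=1.5755 V=1.5755[hold]  S*(5)=106.2690
k=4: j=0 S=61.7985 intr=78.6915 cont=76.0551 V=78.6915[EX]; j=1 S=76.7625 intr=63.7275 cont=61.0910 V=63.7275[EX]; j=2 S=95.3500 intr=45.1400 cont=42.5035 V=45.1400[EX]; j=3 S=118.4383 intr=22.0517 cont=21.0798 V=22.0517[EX]; j=4 S=147.1173 intr=0.0000 cont=5.8271 V=5.8271[hold]  S*(4)=118.4383
k=3: j=0 S=68.8753 intr=71.6147 cont=68.9782 V=71.6147[EX]; j=1 S=85.5529 intr=54.9371 cont=52.3006 V=54.9371[EX]; j=2 S=106.2690 intr=34.2210 cont=31.5846 V=34.2210[EX]; j=3 S=132.0012 intr=8.4888 cont=12.7075 V=12.7075[hold]  S*(3)=106.2690
k=2: j=0 S=76.7625 intr=63.7275 cont=61.0910 V=63.7275[EX]; j=1 S=95.3500 intr=45.1400 cont=42.5035 V=45.1400[EX]; j=2 S=118.4383 intr=22.0517 cont=21.7373 V=22.0517[EX]  S*(2)=118.4383
k=1: j=0 S=85.5529 intr=54.9371 cont=52.3006 V=54.9371[EX]; j=1 S=106.2690 intr=34.2210 cont=31.5846 V=34.2210[EX]  S*(1)=106.2690
k=0: j=0 S=95.3500 intr=45.1400 cont=42.5035 V=45.1400[EX]  S*(0)=95.3500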